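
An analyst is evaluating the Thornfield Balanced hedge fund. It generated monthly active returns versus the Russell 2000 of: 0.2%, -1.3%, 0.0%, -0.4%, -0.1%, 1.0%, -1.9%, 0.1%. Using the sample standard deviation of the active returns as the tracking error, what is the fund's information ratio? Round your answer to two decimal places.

-0.33

Mean return r̄ = -2.40 / 8 = -0.3000%
Sample std dev = √[5.8000 / 7] = 0.9103%
IR = r̄ / tracking error = -0.3000 / 0.9103 = -0.3296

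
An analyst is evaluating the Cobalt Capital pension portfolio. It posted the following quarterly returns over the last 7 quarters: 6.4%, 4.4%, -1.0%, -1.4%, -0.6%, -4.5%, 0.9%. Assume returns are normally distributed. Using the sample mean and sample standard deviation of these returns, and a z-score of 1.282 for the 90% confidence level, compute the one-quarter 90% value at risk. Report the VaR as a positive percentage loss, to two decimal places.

4.14

r̄ = (6.4 + 4.4 − 1 − 1.4 − 0.6 − 4.5 + 0.9) / 7 = 4.20 / 7 = 0.6000%
Σ(r − r̄)² = 82.1800; sample σ = √(82.1800/6) = 3.7009%
VaR = −(r̄ − z·σ) = −(0.6000 − 1.282 × 3.7009) = −(-4.1446) = 4.1446%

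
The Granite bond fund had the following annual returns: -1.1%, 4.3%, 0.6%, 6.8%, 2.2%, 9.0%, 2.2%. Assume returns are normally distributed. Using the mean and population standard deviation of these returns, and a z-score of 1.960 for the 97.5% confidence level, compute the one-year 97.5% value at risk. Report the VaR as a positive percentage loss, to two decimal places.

2.97

Mean return r̄ = 24.00 / 7 = 3.4286%
Population std dev = √[74.6943 / 7] = 3.2666%
VaR = −(r̄ − z·σ) = −(3.4286 − 1.960 × 3.2666) = −(-2.9739) = 2.9739%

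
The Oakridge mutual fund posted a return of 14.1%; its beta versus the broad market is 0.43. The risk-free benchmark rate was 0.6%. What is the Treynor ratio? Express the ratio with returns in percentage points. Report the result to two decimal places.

31.40

Treynor = (Rp − Rf) / β = (14.1% − 0.6%) / 0.43 = 13.50 / 0.43 = 31.3953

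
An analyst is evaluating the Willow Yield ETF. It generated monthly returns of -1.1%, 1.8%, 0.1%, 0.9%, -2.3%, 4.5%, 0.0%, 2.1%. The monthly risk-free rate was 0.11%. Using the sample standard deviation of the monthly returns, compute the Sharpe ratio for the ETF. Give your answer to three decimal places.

0.306

r̄ = (-1.1 + 1.8 + 0.1 + 0.9 − 2.3 + 4.5 + 0 + 2.1) / 8 = 6.00 / 8 = 0.7500%
Sample σ = √[Σ(r − r̄)² / 7] = √[30.7200 / 7] = √4.3886 = 2.0949%
Sharpe = (r̄ − rf) / σ = (0.7500 − 0.11) / 2.0949 = 0.6400 / 2.0949 = 0.3055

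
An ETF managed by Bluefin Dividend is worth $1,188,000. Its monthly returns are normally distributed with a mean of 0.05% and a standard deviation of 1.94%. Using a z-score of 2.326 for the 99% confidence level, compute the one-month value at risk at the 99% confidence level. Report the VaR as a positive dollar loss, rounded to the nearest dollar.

$53,014

Return at the 99% tail: μ − z·σ = 0.05% − 2.326 × 1.94% = 0.05 − 4.51244 = -4.46244%
VaR = −(-4.46244%) × $1,188,000 = 4.46244% × $1,188,000 = $53,014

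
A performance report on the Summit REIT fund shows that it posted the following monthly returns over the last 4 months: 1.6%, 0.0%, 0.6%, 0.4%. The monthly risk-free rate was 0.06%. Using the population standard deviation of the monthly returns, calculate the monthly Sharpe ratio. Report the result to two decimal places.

1.00

Mean return r̄ = 2.60 / 4 = 0.6500%
Population std dev = √[1.3900 / 4] = 0.5895%
Sharpe = (r̄ − rf) / σ = (0.6500 − 0.06) / 0.5895 = 0.5900 / 0.5895 = 1.0008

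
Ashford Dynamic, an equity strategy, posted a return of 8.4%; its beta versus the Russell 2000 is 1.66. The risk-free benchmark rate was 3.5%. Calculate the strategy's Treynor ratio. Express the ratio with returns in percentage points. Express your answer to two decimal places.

2.95

Treynor = (Rp − Rf) / β = (8.4% − 3.5%) / 1.66 = 4.90 / 1.66 = 2.9518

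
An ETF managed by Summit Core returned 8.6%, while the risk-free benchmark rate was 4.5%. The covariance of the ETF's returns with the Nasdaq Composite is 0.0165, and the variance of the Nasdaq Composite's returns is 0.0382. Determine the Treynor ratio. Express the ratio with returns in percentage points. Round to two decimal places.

9.49

β = Cov / Var = 0.0165 / 0.0382 = 0.4319
Treynor = (Rp − Rf) / β = (8.6% − 4.5%) / 0.4319 = 4.10 / 0.4319 = 9.4929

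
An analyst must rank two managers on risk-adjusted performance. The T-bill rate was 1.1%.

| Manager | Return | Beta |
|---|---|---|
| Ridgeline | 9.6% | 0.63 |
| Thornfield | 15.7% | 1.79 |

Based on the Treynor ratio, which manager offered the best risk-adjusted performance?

Ridgeline: Treynor = (9.6% − 1.1%) / 0.63 = 13.492
Thornfield: Treynor = (15.7% − 1.1%) / 1.79 = 8.156
Highest: Ridgeline (13.492).

Ridgeline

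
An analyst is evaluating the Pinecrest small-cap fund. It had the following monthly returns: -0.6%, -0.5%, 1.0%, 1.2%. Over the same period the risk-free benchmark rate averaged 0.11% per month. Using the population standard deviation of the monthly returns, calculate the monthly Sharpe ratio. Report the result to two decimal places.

Mean return r̄ = 1.10 / 4 = 0.2750%
Σ(r − r̄)² = 2.7475; population σ = √(2.7475/4) = 0.8288%
Sharpe = (r̄ − rf) / σ = (0.2750 − 0.11) / 0.8288 = 0.1650 / 0.8288 = 0.1991

0.20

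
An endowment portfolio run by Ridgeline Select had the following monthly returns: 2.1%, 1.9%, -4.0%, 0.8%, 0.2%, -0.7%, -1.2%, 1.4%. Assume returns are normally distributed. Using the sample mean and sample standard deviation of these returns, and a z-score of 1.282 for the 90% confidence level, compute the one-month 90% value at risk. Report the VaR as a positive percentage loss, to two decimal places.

μ = (2.1 + 1.9 − 4 + 0.8 + 0.2 − 0.7 − 1.2 + 1.4) / 8 = 0.0625%
Σ(r − μ)² = 28.5588; sample σ = √(28.5588/7) = 2.0199%
VaR = −(μ − z·σ) = −(0.0625 − 1.282 × 2.0199) = −(-2.5270) = 2.5270%

2.53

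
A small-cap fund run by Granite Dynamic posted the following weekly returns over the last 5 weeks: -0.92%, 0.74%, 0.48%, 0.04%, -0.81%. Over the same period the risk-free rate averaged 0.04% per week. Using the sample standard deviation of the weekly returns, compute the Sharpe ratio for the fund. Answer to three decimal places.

Mean return r̄ = -0.470 / 5 = -0.0940%
Σ(r − r̄)² = 2.2379; sample σ = √(2.2379/4) = 0.7480%
Sharpe = (r̄ − rf) / σ = (-0.0940 − 0.04) / 0.7480 = -0.1340 / 0.7480 = -0.1791

-0.179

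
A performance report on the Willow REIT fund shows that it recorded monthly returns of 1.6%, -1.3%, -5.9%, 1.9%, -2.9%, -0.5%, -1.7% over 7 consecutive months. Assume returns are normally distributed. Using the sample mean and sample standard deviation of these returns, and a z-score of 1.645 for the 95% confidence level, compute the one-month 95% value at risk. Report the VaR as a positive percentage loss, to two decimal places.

r̄ = (1.6 − 1.3 − 5.9 + 1.9 − 2.9 − 0.5 − 1.7) / 7 = -8.80 / 7 = -1.2571%
Sample std dev = √[43.1571 / 6] = 2.6819%
VaR = −(r̄ − z·σ) = −(-1.2571 − 1.645 × 2.6819) = −(-5.6688) = 5.6688%

5.67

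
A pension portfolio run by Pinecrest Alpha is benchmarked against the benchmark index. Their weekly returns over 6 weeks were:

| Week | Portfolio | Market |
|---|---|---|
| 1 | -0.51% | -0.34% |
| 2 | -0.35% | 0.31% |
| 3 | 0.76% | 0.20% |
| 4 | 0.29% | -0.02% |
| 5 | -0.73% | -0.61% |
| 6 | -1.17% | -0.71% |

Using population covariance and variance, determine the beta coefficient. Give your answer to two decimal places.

1.28

r̄p = -0.2850%,  r̄m = -0.1950%
Cov = Σ(rp − r̄p)(rm − r̄m) / 6 = 0.1923
Var(rm) = Σ(rm − r̄m)² / 6 = 0.1500
β = Cov / Var = 0.1923 / 0.1500 = 1.2820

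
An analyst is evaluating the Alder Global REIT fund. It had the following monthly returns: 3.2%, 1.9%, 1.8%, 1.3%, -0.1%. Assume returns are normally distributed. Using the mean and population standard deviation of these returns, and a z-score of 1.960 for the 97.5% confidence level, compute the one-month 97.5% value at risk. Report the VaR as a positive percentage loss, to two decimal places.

0.47

Mean return μ = 8.10 / 5 = 1.6200%
Σ(r − μ)² = 5.6680; population σ = √(5.6680/5) = 1.0647%
VaR = −(μ − z·σ) = −(1.6200 − 1.960 × 1.0647) = −(-0.4668) = 0.4668%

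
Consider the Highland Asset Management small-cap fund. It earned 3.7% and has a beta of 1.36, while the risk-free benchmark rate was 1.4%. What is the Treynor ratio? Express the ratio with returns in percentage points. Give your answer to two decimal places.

Treynor = (Rp − Rf) / β = (3.7% − 1.4%) / 1.36 = 2.30 / 1.36 = 1.6912

1.69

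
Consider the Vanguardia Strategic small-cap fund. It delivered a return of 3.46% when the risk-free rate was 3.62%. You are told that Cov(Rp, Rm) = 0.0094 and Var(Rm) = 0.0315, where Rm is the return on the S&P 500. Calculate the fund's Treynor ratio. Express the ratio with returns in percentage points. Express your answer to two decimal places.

-0.54

β = Cov / Var = 0.0094 / 0.0315 = 0.2984
Treynor = (Rp − Rf) / β = (3.46% − 3.62%) / 0.2984 = -0.16 / 0.2984 = -0.5362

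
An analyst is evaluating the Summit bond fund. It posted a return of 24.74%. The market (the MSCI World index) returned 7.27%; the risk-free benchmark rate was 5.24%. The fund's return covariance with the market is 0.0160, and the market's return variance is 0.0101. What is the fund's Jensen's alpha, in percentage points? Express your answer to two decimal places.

β = Cov / Var = 0.0160 / 0.0101 = 1.5842
E[R] = Rf + β(Rm − Rf) = 5.24% + 1.5842 × (7.27% − 5.24%) = 8.4559%
α = Rp − E[R] = 24.74% − 8.4559% = 16.2841

16.28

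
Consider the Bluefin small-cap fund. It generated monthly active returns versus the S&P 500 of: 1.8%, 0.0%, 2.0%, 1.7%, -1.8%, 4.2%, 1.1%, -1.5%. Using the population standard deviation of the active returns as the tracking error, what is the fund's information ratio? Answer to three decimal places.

r̄ = (1.8 + 0 + 2 + 1.7 − 1.8 + 4.2 + 1.1 − 1.5) / 8 = 7.50 / 8 = 0.9375%
Population σ = √[Σ(r − r̄)² / 8] = √[27.4388 / 8] = √3.4299 = 1.8520%
IR = r̄ / tracking error = 0.9375 / 1.8520 = 0.5062

0.506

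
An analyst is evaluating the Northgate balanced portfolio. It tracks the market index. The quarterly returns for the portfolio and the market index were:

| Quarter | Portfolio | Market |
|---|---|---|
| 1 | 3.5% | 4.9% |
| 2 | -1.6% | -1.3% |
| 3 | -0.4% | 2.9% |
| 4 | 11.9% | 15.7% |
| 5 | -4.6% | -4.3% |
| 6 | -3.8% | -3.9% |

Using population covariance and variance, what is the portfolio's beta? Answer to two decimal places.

r̄p = 0.8333%,  r̄m = 2.3333%
Cov = Σ(rp − r̄p)(rm − r̄m) / 6 = 37.9722
Var(rm) = Σ(rm − r̄m)² / 6 = 46.9389
β = Cov / Var = 37.9722 / 46.9389 = 0.8090

0.81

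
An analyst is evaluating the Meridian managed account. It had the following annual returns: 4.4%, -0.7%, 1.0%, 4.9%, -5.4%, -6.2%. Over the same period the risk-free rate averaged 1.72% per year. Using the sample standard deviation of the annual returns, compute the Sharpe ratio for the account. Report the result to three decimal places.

-0.434

r̄ = (4.4 − 0.7 + 1 + 4.9 − 5.4 − 6.2) / 6 = -0.3333%
Sample std dev = √[111.7933 / 5] = 4.7285%
Sharpe = (r̄ − rf) / σ = (-0.3333 − 1.72) / 4.7285 = -2.0533 / 4.7285 = -0.4342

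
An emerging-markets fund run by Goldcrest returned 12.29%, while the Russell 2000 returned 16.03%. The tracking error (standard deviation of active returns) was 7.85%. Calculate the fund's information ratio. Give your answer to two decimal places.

IR = (Rp − Rb) / TE = (12.29% − 16.03%) / 7.85% = -3.74% / 7.85% = -0.4764

-0.48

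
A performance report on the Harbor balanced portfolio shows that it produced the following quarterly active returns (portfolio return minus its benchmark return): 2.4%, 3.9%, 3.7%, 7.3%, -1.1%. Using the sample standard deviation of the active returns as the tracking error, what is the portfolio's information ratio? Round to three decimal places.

Mean return r̄ = 16.20 / 5 = 3.2400%
Sample std dev = √[36.6720 / 4] = 3.0279%
IR = r̄ / tracking error = 3.2400 / 3.0279 = 1.0700

1.070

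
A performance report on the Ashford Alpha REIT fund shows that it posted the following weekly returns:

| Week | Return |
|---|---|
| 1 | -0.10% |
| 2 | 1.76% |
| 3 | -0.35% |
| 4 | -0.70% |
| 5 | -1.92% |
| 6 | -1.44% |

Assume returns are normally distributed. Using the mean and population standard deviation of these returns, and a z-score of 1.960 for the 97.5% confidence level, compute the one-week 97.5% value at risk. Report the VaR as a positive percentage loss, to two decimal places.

2.75

r̄ = (-0.1 + 1.76 − 0.35 − 0.7 − 1.92 − 1.44) / 6 = -2.750 / 6 = -0.4583%
Population σ = √[Σ(r − r̄)² / 6] = √[8.2197 / 6] = √1.3700 = 1.1705%
VaR = −(r̄ − z·σ) = −(-0.4583 − 1.960 × 1.1705) = −(-2.7525) = 2.7525%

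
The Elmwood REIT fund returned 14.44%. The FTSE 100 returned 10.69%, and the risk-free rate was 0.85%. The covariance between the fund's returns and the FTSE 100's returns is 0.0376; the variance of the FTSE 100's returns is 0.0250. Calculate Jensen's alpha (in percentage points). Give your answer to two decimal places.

-1.21

β = Cov / Var = 0.0376 / 0.0250 = 1.5040
E[R] = Rf + β(Rm − Rf) = 0.85% + 1.5040 × (10.69% − 0.85%) = 15.6494%
α = Rp − E[R] = 14.44% − 15.6494% = -1.2094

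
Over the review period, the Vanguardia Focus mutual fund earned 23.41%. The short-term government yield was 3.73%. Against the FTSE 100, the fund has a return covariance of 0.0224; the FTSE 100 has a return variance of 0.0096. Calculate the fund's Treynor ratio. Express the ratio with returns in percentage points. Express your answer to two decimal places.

8.43

β = Cov / Var = 0.0224 / 0.0096 = 2.3333
Treynor = (Rp − Rf) / β = (23.41% − 3.73%) / 2.3333 = 19.68 / 2.3333 = 8.4344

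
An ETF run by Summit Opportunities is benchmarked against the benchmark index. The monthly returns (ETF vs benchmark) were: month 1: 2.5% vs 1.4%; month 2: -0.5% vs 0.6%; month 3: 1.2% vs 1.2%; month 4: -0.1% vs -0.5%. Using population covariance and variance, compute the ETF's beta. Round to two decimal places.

r̄p = 0.7750%,  r̄m = 0.6750%
Cov = Σ(rp − r̄p)(rm − r̄m) / 4 = 0.6494
Var(rm) = Σ(rm − r̄m)² / 4 = 0.5469
β = Cov / Var = 0.6494 / 0.5469 = 1.1874

1.19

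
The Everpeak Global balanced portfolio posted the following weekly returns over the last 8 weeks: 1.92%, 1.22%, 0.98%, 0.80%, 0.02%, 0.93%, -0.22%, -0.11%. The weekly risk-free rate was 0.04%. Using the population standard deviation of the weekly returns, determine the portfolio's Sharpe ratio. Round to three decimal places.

r̄ = (1.92 + 1.22 + 0.98 + 0.8 + 0.02 + 0.93 − 0.22 − 0.11) / 8 = 0.6925%
Σ(r − r̄)² = 3.8646; population σ = √(3.8646/8) = 0.6950%
Sharpe = (r̄ − rf) / σ = (0.6925 − 0.04) / 0.6950 = 0.6525 / 0.6950 = 0.9388

0.939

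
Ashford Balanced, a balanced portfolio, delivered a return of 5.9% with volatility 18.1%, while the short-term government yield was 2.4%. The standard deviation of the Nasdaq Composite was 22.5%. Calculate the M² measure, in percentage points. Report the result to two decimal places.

6.75

Sharpe = (Rp − Rf) / σp = (5.9% − 2.4%) / 18.1% = 0.1934
M² = Rf + Sharpe × σm = 2.4% + 0.1934 × 22.5% = 6.7515%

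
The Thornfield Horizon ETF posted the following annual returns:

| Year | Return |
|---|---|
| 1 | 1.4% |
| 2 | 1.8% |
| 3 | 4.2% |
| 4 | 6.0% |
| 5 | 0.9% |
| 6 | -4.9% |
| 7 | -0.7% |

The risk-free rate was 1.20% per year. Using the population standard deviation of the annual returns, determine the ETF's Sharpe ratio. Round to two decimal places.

0.01

r̄ = (1.4 + 1.8 + 4.2 + 6 + 0.9 − 4.9 − 0.7) / 7 = 8.70 / 7 = 1.2429%
Σ(r − r̄)² = (1.4 − 1.2429)² + (1.8 − 1.2429)² + (4.2 − 1.2429)² + … = 73.3371
σ = √[73.3371 / 7] = 3.2368%
Sharpe = (r̄ − rf) / σ = (1.2429 − 1.2) / 3.2368 = 0.0429 / 3.2368 = 0.0133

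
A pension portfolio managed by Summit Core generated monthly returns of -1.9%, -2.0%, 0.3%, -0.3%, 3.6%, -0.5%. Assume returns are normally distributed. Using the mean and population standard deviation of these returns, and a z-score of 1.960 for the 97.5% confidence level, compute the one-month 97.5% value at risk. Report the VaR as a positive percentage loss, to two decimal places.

3.79

Mean return μ = -0.80 / 6 = -0.1333%
Σ(r − μ)² = (-1.9 − (-0.1333))² + (-2 − (-0.1333))² + (0.3 − (-0.1333))² + … = 20.8933
σ = √[20.8933 / 6] = 1.8661%
VaR = −(μ − z·σ) = −(-0.1333 − 1.960 × 1.8661) = −(-3.7909) = 3.7909%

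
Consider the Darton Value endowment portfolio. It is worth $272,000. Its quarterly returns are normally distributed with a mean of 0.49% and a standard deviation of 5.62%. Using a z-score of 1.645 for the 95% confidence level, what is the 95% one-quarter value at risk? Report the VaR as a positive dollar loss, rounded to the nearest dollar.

Return at the 95% tail: μ − z·σ = 0.49% − 1.645 × 5.62% = 0.49 − 9.2449 = -8.7549%
VaR = −(-8.7549%) × $272,000 = 8.7549% × $272,000 = $23,813

$23,813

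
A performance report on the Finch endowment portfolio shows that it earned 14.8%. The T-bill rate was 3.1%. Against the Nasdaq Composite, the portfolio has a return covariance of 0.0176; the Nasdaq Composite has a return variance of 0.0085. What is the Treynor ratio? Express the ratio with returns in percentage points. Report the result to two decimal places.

5.65

β = Cov / Var = 0.0176 / 0.0085 = 2.0706
Treynor = (Rp − Rf) / β = (14.8% − 3.1%) / 2.0706 = 11.70 / 2.0706 = 5.6505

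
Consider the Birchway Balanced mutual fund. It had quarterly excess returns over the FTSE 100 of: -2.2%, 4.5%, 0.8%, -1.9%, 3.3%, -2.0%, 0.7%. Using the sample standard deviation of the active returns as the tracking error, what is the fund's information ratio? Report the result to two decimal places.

0.17

Mean return r̄ = 3.20 / 7 = 0.4571%
Σ(r − r̄)² = (-2.2 − 0.4571)² + (4.5 − 0.4571)² + (0.8 − 0.4571)² + … = 43.2571
sample σ = √(43.2571 / 6) = √7.2095 = 2.6851%
IR = r̄ / tracking error = 0.4571 / 2.6851 = 0.1702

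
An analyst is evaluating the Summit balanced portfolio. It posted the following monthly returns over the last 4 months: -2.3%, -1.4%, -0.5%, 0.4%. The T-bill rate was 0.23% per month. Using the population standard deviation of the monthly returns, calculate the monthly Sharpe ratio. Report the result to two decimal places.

Mean return r̄ = -3.80 / 4 = -0.9500%
Σ(r − r̄)² = (-2.3 − (-0.9500))² + (-1.4 − (-0.9500))² + … = 4.0500
population σ = √(4.0500 / 4) = √1.0125 = 1.0062%
Sharpe = (r̄ − rf) / σ = (-0.9500 − 0.23) / 1.0062 = -1.1800 / 1.0062 = -1.1727

-1.17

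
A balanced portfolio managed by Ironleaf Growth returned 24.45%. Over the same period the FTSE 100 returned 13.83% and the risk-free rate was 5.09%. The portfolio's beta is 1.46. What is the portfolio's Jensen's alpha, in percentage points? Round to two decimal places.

CAPM expected return = Rf + β(Rm − Rf) = 5.09% + 1.46 × (13.83% − 5.09%) = 5.09 + 1.46 × 8.74 = 17.8504%
Jensen's α = Rp − E[R] = 24.45% − 17.8504% = 6.5996

6.60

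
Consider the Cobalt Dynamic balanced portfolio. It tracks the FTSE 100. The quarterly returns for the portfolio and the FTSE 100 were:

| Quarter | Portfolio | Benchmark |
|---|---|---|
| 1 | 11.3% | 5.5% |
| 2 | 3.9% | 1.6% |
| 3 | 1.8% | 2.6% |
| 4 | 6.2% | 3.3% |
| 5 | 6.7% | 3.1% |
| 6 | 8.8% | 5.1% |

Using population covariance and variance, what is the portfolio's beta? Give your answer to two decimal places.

2.01

r̄p = 6.4500%,  r̄m = 3.5333%
Cov = Σ(rp − r̄p)(rm − r̄m) / 6 = 3.7400
Var(rm) = Σ(rm − r̄m)² / 6 = 1.8622
β = Cov / Var = 3.7400 / 1.8622 = 2.0084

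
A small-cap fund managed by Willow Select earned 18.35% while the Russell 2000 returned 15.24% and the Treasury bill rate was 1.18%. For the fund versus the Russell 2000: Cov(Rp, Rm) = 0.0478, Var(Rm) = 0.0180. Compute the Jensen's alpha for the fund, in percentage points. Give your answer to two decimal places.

-20.17

β = Cov / Var = 0.0478 / 0.0180 = 2.6556
E[R] = Rf + β(Rm − Rf) = 1.18% + 2.6556 × (15.24% − 1.18%) = 38.5177%
α = Rp − E[R] = 18.35% − 38.5177% = -20.1677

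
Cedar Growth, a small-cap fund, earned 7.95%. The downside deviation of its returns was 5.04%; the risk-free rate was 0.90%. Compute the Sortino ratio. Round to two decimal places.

Sortino = (Rp − Rf) / σd = (7.95% − 0.90%) / 5.04% = 7.05% / 5.04% = 1.3988

1.40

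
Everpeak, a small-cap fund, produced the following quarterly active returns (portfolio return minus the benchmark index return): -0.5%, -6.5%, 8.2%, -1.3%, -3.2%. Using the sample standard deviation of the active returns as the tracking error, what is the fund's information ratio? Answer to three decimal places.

-0.121

r̄ = (-0.5 − 6.5 + 8.2 − 1.3 − 3.2) / 5 = -3.30 / 5 = -0.6600%
Σ(r − r̄)² = 119.4920; sample σ = √(119.4920/4) = 5.4656%
IR = r̄ / tracking error = -0.6600 / 5.4656 = -0.1208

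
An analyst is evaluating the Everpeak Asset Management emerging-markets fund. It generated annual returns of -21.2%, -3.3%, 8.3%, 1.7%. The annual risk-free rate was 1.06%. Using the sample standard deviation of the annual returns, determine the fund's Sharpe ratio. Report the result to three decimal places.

r̄ = (-21.2 − 3.3 + 8.3 + 1.7) / 4 = -14.50 / 4 = -3.6250%
Sample σ = √[Σ(r − r̄)² / 3] = √[479.5475 / 3] = √159.8492 = 12.6431%
Sharpe = (r̄ − rf) / σ = (-3.6250 − 1.06) / 12.6431 = -4.6850 / 12.6431 = -0.3706

-0.371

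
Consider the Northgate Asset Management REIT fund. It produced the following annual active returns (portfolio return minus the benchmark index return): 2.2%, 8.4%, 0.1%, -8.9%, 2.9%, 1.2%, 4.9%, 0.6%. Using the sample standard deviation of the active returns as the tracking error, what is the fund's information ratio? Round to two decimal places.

0.29

μ = (2.2 + 8.4 + 0.1 − 8.9 + 2.9 + 1.2 + 4.9 + 0.6) / 8 = 1.4250%
Σ(r − μ)² = (2.2 − 1.4250)² + (8.4 − 1.4250)² + … = 172.5950
sample σ = √(172.5950 / 7) = √24.6564 = 4.9655%
IR = μ / tracking error = 1.4250 / 4.9655 = 0.2870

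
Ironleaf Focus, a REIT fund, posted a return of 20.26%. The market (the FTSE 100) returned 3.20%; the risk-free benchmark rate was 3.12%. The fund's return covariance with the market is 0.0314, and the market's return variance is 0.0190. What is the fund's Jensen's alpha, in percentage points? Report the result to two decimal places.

β = Cov / Var = 0.0314 / 0.0190 = 1.6526
E[R] = Rf + β(Rm − Rf) = 3.12% + 1.6526 × (3.20% − 3.12%) = 3.2522%
α = Rp − E[R] = 20.26% − 3.2522% = 17.0078

17.01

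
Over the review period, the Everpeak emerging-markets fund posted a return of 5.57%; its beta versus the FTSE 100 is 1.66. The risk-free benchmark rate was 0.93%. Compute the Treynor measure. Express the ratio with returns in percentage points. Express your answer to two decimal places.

2.80

Treynor = (Rp − Rf) / β = (5.57% − 0.93%) / 1.66 = 4.64 / 1.66 = 2.7952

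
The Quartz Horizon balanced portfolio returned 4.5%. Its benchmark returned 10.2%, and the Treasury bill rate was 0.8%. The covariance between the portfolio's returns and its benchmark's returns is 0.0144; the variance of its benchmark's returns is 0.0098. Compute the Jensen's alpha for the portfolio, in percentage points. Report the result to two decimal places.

β = Cov / Var = 0.0144 / 0.0098 = 1.4694
E[R] = Rf + β(Rm − Rf) = 0.8% + 1.4694 × (10.2% − 0.8%) = 14.6124%
α = Rp − E[R] = 4.5% − 14.6124% = -10.1124

-10.11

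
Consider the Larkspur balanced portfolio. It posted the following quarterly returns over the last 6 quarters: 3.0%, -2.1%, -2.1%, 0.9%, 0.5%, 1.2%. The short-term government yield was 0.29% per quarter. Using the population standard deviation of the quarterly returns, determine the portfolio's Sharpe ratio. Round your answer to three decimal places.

μ = (3 − 2.1 − 2.1 + 0.9 + 0.5 + 1.2) / 6 = 0.2333%
Population std dev = √[19.9933 / 6] = 1.8254%
Sharpe = (μ − rf) / σ = (0.2333 − 0.29) / 1.8254 = -0.0567 / 1.8254 = -0.0311

-0.031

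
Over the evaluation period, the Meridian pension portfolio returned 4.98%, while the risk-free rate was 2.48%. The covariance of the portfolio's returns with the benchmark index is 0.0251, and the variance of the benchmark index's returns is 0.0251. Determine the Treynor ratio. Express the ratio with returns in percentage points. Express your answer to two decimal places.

β = Cov / Var = 0.0251 / 0.0251 = 1.0000
Treynor = (Rp − Rf) / β = (4.98% − 2.48%) / 1.0000 = 2.50 / 1.0000 = 2.5000

2.50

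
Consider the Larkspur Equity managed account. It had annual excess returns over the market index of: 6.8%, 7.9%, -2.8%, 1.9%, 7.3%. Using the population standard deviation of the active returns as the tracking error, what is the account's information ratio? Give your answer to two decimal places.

r̄ = (6.8 + 7.9 − 2.8 + 1.9 + 7.3) / 5 = 4.2200%
Σ(r − r̄)² = (6.8 − 4.2200)² + (7.9 − 4.2200)² + … = 84.3480
σ = √[84.3480 / 5] = 4.1073%
IR = r̄ / tracking error = 4.2200 / 4.1073 = 1.0274

1.03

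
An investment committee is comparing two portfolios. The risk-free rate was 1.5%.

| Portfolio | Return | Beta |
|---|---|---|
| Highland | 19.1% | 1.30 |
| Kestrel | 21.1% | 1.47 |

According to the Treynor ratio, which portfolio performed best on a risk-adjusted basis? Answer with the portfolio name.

Highland

Highland: Treynor = (19.1% − 1.5%) / 1.30 = 13.538
Kestrel: Treynor = (21.1% − 1.5%) / 1.47 = 13.333
Highest: Highland (13.538).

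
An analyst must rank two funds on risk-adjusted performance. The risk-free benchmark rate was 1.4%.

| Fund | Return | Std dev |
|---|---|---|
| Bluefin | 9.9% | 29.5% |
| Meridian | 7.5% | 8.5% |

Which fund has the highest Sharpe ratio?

Bluefin: Sharpe ratio = (9.9% − 1.4%) / 29.5% = 0.288
Meridian: Sharpe ratio = (7.5% − 1.4%) / 8.5% = 0.718
Highest: Meridian (0.718).

Meridian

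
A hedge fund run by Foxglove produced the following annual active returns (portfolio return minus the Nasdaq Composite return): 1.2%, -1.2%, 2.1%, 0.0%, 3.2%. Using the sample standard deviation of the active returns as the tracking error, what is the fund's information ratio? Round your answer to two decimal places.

0.61

Mean return μ = 5.30 / 5 = 1.0600%
Σ(r − μ)² = 11.9120; sample σ = √(11.9120/4) = 1.7257%
IR = μ / tracking error = 1.0600 / 1.7257 = 0.6142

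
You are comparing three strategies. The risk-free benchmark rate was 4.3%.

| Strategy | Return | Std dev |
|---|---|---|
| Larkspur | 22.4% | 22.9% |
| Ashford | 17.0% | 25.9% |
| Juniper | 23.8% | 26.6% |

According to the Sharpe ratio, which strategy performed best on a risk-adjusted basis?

Larkspur: Sharpe ratio = (22.4% − 4.3%) / 22.9% = 0.790
Ashford: Sharpe ratio = (17.0% − 4.3%) / 25.9% = 0.490
Juniper: Sharpe ratio = (23.8% − 4.3%) / 26.6% = 0.733
Highest: Larkspur (0.790).

Larkspur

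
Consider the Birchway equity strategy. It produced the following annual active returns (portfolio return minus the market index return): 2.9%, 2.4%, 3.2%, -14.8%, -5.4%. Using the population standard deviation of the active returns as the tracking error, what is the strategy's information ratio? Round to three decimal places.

-0.334

μ = (2.9 + 2.4 + 3.2 − 14.8 − 5.4) / 5 = -2.3400%
Population std dev = √[245.2320 / 5] = 7.0033%
IR = μ / tracking error = -2.3400 / 7.0033 = -0.3341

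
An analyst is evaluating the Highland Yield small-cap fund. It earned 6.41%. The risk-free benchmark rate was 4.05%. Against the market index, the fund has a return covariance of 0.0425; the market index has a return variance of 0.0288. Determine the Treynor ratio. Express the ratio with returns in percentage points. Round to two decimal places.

1.60

β = Cov / Var = 0.0425 / 0.0288 = 1.4757
Treynor = (Rp − Rf) / β = (6.41% − 4.05%) / 1.4757 = 2.36 / 1.4757 = 1.5992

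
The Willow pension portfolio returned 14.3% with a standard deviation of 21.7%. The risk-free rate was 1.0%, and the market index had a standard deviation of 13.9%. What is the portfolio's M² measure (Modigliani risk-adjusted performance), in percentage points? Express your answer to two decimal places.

9.52

Sharpe = (Rp − Rf) / σp = (14.3% − 1.0%) / 21.7% = 0.6129
M² = Rf + Sharpe × σm = 1.0% + 0.6129 × 13.9% = 9.5193%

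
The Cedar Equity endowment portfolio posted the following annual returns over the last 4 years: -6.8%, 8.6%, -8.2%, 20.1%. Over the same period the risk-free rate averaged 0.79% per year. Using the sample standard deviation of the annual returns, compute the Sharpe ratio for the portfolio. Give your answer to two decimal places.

r̄ = (-6.8 + 8.6 − 8.2 + 20.1) / 4 = 13.70 / 4 = 3.4250%
Sample σ = √[Σ(r − r̄)² / 3] = √[544.5275 / 3] = √181.5092 = 13.4725%
Sharpe = (r̄ − rf) / σ = (3.4250 − 0.79) / 13.4725 = 2.6350 / 13.4725 = 0.1956

0.20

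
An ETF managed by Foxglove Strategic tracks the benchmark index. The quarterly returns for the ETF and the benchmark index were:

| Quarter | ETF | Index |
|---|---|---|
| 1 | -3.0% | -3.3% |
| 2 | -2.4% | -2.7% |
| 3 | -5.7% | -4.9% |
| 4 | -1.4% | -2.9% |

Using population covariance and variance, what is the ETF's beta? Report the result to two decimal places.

r̄p = -3.1250%,  r̄m = -3.4500%
Cov = Σ(rp − r̄p)(rm − r̄m) / 4 = 1.3113
Var(rm) = Σ(rm − r̄m)² / 4 = 0.7475
β = Cov / Var = 1.3113 / 0.7475 = 1.7542

1.75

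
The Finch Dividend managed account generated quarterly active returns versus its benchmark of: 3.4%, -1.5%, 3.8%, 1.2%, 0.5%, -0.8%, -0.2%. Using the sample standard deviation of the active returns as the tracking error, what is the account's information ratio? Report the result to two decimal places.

r̄ = (3.4 − 1.5 + 3.8 + 1.2 + 0.5 − 0.8 − 0.2) / 7 = 0.9143%
Sample σ = √[Σ(r − r̄)² / 6] = √[24.7686 / 6] = √4.1281 = 2.0318%
IR = r̄ / tracking error = 0.9143 / 2.0318 = 0.4500

0.45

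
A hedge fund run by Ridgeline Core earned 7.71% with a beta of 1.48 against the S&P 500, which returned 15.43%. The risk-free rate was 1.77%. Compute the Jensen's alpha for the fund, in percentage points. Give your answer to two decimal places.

-14.28

CAPM expected return = Rf + β(Rm − Rf) = 1.77% + 1.48 × (15.43% − 1.77%) = 1.77 + 1.48 × 13.66 = 21.9868%
Jensen's α = Rp − E[R] = 7.71% − 21.9868% = -14.2768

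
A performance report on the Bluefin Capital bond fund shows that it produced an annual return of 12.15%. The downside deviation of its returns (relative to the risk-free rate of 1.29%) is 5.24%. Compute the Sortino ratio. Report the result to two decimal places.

Sortino = (Rp − Rf) / σd = (12.15% − 1.29%) / 5.24% = 10.86% / 5.24% = 2.0725

2.07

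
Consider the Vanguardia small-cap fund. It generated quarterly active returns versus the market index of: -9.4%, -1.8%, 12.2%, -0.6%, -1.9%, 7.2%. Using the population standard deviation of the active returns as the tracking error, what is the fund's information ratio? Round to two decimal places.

0.14

Mean return r̄ = 5.70 / 6 = 0.9500%
Σ(r − r̄)² = (-9.4 − 0.9500)² + (-1.8 − 0.9500)² + (12.2 − 0.9500)² + … = 290.8350
population σ = √(290.8350 / 6) = √48.4725 = 6.9622%
IR = r̄ / tracking error = 0.9500 / 6.9622 = 0.1365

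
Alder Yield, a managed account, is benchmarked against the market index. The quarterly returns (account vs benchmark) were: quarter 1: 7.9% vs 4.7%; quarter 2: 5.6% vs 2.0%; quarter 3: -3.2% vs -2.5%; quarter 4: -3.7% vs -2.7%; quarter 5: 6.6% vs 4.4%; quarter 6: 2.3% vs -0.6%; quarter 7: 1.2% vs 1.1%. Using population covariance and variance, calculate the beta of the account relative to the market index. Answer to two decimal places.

1.46

r̄p = 2.3857%,  r̄m = 0.9143%
Cov = Σ(rp − r̄p)(rm − r̄m) / 7 = 11.4331
Var(rm) = Σ(rm − r̄m)² / 7 = 7.8155
β = Cov / Var = 11.4331 / 7.8155 = 1.4629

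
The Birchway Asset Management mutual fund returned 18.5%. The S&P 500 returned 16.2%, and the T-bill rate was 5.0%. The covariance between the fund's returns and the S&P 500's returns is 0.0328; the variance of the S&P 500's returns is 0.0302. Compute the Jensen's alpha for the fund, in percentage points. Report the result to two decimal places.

β = Cov / Var = 0.0328 / 0.0302 = 1.0861
E[R] = Rf + β(Rm − Rf) = 5.0% + 1.0861 × (16.2% − 5.0%) = 17.1643%
α = Rp − E[R] = 18.5% − 17.1643% = 1.3357

1.34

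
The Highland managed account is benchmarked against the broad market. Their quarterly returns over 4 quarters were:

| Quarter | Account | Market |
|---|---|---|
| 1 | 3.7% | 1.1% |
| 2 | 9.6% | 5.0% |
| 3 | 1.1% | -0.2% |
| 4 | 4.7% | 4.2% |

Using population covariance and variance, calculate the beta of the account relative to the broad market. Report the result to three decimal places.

1.271

r̄p = 4.7750%,  r̄m = 2.5250%
Cov = Σ(rp − r̄p)(rm − r̄m) / 4 = 5.8406
Var(rm) = Σ(rm − r̄m)² / 4 = 4.5969
β = Cov / Var = 5.8406 / 4.5969 = 1.2706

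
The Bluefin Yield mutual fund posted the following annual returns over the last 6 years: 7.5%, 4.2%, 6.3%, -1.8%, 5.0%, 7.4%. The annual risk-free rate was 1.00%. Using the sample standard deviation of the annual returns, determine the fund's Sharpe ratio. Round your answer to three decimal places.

1.085

r̄ = (7.5 + 4.2 + 6.3 − 1.8 + 5 + 7.4) / 6 = 4.7667%
Sample std dev = √[60.2533 / 5] = 3.4714%
Sharpe = (r̄ − rf) / σ = (4.7667 − 1) / 3.4714 = 3.7667 / 3.4714 = 1.0851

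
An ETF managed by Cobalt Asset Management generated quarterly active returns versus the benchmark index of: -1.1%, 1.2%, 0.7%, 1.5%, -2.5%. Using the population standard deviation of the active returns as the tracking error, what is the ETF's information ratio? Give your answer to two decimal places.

-0.03

Mean return μ = -0.20 / 5 = -0.0400%
Population σ = √[Σ(r − μ)² / 5] = √[11.6320 / 5] = √2.3264 = 1.5253%
IR = μ / tracking error = -0.0400 / 1.5253 = -0.0262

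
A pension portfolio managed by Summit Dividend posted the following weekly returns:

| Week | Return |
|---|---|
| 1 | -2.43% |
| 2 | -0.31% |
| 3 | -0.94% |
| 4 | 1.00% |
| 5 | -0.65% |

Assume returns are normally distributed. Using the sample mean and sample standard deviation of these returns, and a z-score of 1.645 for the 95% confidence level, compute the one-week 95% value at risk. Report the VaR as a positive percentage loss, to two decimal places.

μ = (-2.43 − 0.31 − 0.94 + 1 − 0.65) / 5 = -0.6660%
Σ(r − μ)² = (-2.43 − (-0.6660))² + (-0.31 − (-0.6660))² + … = 6.0893
σ = √[6.0893 / 4] = 1.2338%
VaR = −(μ − z·σ) = −(-0.6660 − 1.645 × 1.2338) = −(-2.6956) = 2.6956%

2.70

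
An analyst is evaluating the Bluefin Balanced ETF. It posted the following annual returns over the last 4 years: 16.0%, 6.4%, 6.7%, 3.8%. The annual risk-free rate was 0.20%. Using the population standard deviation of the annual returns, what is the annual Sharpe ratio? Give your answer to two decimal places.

r̄ = (16 + 6.4 + 6.7 + 3.8) / 4 = 32.90 / 4 = 8.2250%
Σ(r − r̄)² = 85.6875; population σ = √(85.6875/4) = 4.6284%
Sharpe = (r̄ − rf) / σ = (8.2250 − 0.2) / 4.6284 = 8.0250 / 4.6284 = 1.7339

1.73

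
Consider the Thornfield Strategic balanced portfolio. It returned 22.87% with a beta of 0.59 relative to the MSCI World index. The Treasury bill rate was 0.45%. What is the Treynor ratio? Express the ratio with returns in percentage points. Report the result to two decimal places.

38.00

Treynor = (Rp − Rf) / β = (22.87% − 0.45%) / 0.59 = 22.42 / 0.59 = 38.0000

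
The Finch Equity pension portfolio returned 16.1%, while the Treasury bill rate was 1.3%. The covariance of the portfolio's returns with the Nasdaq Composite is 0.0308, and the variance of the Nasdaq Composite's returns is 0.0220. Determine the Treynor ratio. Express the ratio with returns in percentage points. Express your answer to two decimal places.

10.57

β = Cov / Var = 0.0308 / 0.0220 = 1.4000
Treynor = (Rp − Rf) / β = (16.1% − 1.3%) / 1.4000 = 14.80 / 1.4000 = 10.5714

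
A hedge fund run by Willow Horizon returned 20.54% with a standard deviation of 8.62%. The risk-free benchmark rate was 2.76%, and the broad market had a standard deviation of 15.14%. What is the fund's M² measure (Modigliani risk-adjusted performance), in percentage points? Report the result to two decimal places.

Sharpe = (Rp − Rf) / σp = (20.54% − 2.76%) / 8.62% = 2.0626
M² = Rf + Sharpe × σm = 2.76% + 2.0626 × 15.14% = 33.9878%

33.99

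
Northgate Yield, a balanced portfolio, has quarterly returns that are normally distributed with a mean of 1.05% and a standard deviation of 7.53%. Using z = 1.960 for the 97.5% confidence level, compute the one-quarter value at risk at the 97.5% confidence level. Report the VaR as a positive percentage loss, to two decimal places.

13.71

VaR (as % loss) = −(μ − z·σ) = −(1.05% − 1.960 × 7.53%) = −(-13.7088%) = 13.7088%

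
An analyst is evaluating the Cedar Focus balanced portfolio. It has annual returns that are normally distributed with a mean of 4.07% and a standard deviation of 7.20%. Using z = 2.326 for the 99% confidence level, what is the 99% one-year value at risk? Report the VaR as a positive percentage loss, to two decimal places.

12.68

VaR (as % loss) = −(μ − z·σ) = −(4.07% − 2.326 × 7.20%) = −(-12.6772%) = 12.6772%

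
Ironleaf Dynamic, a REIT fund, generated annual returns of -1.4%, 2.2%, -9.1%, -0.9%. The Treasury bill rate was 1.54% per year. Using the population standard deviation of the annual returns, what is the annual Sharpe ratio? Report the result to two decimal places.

-0.92

Mean return r̄ = -9.20 / 4 = -2.3000%
Population σ = √[Σ(r − r̄)² / 4] = √[69.2600 / 4] = √17.3150 = 4.1611%
Sharpe = (r̄ − rf) / σ = (-2.3000 − 1.54) / 4.1611 = -3.8400 / 4.1611 = -0.9228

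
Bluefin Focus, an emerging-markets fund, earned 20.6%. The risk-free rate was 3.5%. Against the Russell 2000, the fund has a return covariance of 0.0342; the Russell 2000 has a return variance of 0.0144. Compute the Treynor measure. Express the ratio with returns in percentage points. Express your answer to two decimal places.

β = Cov / Var = 0.0342 / 0.0144 = 2.3750
Treynor = (Rp − Rf) / β = (20.6% − 3.5%) / 2.3750 = 17.10 / 2.3750 = 7.2000

7.20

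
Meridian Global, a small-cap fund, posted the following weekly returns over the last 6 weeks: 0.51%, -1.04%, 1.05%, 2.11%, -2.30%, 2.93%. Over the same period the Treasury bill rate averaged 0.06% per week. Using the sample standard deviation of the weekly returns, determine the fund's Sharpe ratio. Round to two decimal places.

Mean return r̄ = 3.260 / 6 = 0.5433%
Σ(r − r̄)² = (0.51 − 0.5433)² + (-1.04 − 0.5433)² + (1.05 − 0.5433)² + … = 18.9999
sample σ = √(18.9999 / 5) = √3.8000 = 1.9494%
Sharpe = (r̄ − rf) / σ = (0.5433 − 0.06) / 1.9494 = 0.4833 / 1.9494 = 0.2479

0.25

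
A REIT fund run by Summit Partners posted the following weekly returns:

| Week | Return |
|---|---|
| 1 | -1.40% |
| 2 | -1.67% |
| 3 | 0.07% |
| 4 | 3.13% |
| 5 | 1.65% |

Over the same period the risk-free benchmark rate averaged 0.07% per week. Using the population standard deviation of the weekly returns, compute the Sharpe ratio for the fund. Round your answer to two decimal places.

r̄ = (-1.4 − 1.67 + 0.07 + 3.13 + 1.65) / 5 = 1.780 / 5 = 0.3560%
Σ(r − r̄)² = 16.6395; population σ = √(16.6395/5) = 1.8243%
Sharpe = (r̄ − rf) / σ = (0.3560 − 0.07) / 1.8243 = 0.2860 / 1.8243 = 0.1568

0.16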